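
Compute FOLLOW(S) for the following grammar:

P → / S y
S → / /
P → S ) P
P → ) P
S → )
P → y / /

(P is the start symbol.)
To compute FOLLOW(S), find every occurrence of S on a right-hand side N → α S β: add FIRST(β) \ {ε}, and if β is empty or nullable also add FOLLOW(N). Iterate to a fixed point.

In P → / S y: S is followed by y, add FIRST(y) \ {ε} = { 'y' }
In P → S ) P: S is followed by ')' P, add FIRST(')' P) \ {ε} = { ')' }

Taking the union: FOLLOW(S) = { ')', 'y' }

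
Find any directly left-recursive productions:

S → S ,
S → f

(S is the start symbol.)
Yes, S is left-recursive

Direct left recursion occurs when N → N α for some non-terminal N (the right-hand side begins with the left-hand side itself).

S → S ,: LEFT RECURSIVE (starts with S)
S → f: starts with f

The grammar has direct left recursion on: S.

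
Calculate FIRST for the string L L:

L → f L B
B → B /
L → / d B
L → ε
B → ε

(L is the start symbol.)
FIRST sets of the non-terminals involved (from the grammar, by fixed-point iteration):
  FIRST(L) = { '/', 'f', ε }

To compute FIRST(L L), process the symbols left to right:
Symbol L is a non-terminal. Add FIRST(L) \ {ε} = { '/', 'f' }
L is nullable (ε ∈ FIRST(L)), continue to the next symbol.
Symbol L is a non-terminal. Add FIRST(L) \ {ε} = { '/', 'f' }
L is nullable (ε ∈ FIRST(L)), continue to the next symbol.
All symbols are nullable, so ε is in the result.
FIRST(L L) = { '/', 'f', ε }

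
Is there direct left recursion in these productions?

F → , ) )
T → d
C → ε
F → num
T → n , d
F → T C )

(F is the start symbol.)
Direct left recursion occurs when N → N α for some non-terminal N (the right-hand side begins with the left-hand side itself).

F → , ) ): starts with ','
T → d: starts with d
C → ε: starts with ε
F → num: starts with num
T → n , d: starts with n
F → T C ): starts with T

No direct left recursion found.

Answer: No direct left recursion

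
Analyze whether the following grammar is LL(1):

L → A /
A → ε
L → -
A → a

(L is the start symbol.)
A grammar is LL(1) if for each non-terminal N with multiple productions, the predict sets of those productions are pairwise disjoint, where PREDICT(N → α) = (FIRST(α) \ {ε}) ∪ (FOLLOW(N) if α ⇒* ε).

Relevant sets:
  FIRST(A) = { 'a', ε }
  FOLLOW(A) = { '/' }

For L:
  PREDICT(L → A '/') = { '/', 'a' }
  PREDICT(L → '-') = { '-' }
For A:
  PREDICT(A → ε) = { '/' }
  PREDICT(A → a) = { 'a' }

All predict sets are disjoint. The grammar IS LL(1).

Answer: Yes, the grammar is LL(1).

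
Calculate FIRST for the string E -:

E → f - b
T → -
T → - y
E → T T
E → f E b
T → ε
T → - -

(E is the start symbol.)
FIRST sets of the non-terminals involved (from the grammar, by fixed-point iteration):
  FIRST(E) = { '-', 'f', ε }

To compute FIRST(E -), process the symbols left to right:
Symbol E is a non-terminal. Add FIRST(E) \ {ε} = { '-', 'f' }
E is nullable (ε ∈ FIRST(E)), continue to the next symbol.
Symbol - is a terminal. Add '-' and stop.
FIRST(E -) = { '-', 'f' }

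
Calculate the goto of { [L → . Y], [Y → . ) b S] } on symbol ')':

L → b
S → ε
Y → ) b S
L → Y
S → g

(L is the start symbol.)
{ [Y → ) . b S] }

GOTO(I, ')') = CLOSURE({ [A → αX.β] : [A → α.Xβ] ∈ I, X = ')' })

Items with dot before ')', with the dot advanced:
  [Y → . ) b S] → [Y → ) . b S]
Closure adds nothing (no advanced item has the dot before a non-terminal).

GOTO = { [Y → ) . b S] }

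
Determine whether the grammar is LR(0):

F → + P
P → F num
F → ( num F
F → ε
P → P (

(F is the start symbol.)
A grammar is LR(0) if no state in the canonical LR(0) collection has:
  - both a shift item (dot before a terminal) and a complete item (shift-reduce conflict), or
  - two or more complete items (reduce-reduce conflict; the accept item [F' → F .] counts as a complete item here).

Augment with F' → F and build the canonical LR(0) collection (I0 = CLOSURE({[F' → . F]}), then GOTO on every symbol after a dot until no new states appear). It has 10 states:
  I0: { [F → . ( num F], [F → . + P], [F → .], [F' → . F] }  — shift, reduce
  I1: { [F → ( . num F] }  — shift
  I2: { [F → + . P], [F → . ( num F], [F → . + P], [F → .], [P → . F num], [P → . P (] }  — shift, reduce
  I3: { [F' → F .] }  — accept
  I4: { [P → F . num] }  — shift
  I5: { [F → + P .], [P → P . (] }  — shift, reduce
  I6: { [P → P ( .] }  — reduce
  I7: { [P → F num .] }  — reduce
  I8: { [F → ( num . F], [F → . ( num F], [F → . + P], [F → .] }  — shift, reduce
  I9: { [F → ( num F .] }  — reduce

Conflict in state I0:
  Shift-reduce conflict between [F → .] and [F → . ( num F]
So the grammar is NOT LR(0).

Answer: No. Shift-reduce conflict between [F → .] and [F → . ( num F]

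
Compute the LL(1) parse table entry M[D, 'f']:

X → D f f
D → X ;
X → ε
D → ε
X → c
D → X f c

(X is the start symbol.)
D → X ;, D → ε, D → X f c

To find M[D, 'f'], we find productions for D where 'f' is in the predict set (PREDICT(N → α) = (FIRST(α) \ {ε}) ∪ (FOLLOW(N) if α ⇒* ε)).

Relevant sets:
  FIRST(X) = { ';', 'c', 'f', ε }
  FOLLOW(D) = { 'f' }

D → X ;: PREDICT = { ';', 'c', 'f' }
  'f' is in predict set, so this production goes in M[D, 'f']
D → ε: PREDICT = { 'f' }
  'f' is in predict set, so this production goes in M[D, 'f']
D → X f c: PREDICT = { ';', 'c', 'f' }
  'f' is in predict set, so this production goes in M[D, 'f']

M[D, 'f'] = D → X ;, D → ε, D → X f c  (a multiply-defined cell — the grammar is not LL(1))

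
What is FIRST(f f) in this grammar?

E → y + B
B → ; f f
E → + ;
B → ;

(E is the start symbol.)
{ 'f' }

To compute FIRST(f f), process the symbols left to right:
Symbol f is a terminal. Add 'f' and stop.
FIRST(f f) = { 'f' }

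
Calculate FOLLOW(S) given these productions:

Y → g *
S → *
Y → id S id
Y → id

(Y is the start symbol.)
{ 'id' }

To compute FOLLOW(S), find every occurrence of S on a right-hand side N → α S β: add FIRST(β) \ {ε}, and if β is empty or nullable also add FOLLOW(N). Iterate to a fixed point.

In Y → id S id: S is followed by id, add FIRST(id) \ {ε} = { 'id' }

Taking the union: FOLLOW(S) = { 'id' }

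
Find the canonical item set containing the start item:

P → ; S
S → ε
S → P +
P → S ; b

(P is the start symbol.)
{ [P → . ; S], [P → . S ; b], [P' → . P], [S → . P +], [S → .] }

First, augment the grammar with P' → P
I₀ = CLOSURE({ [P' → . P] }):
  [P' → . P] has the dot before P: add [P → . ; S], [P → . S ; b]
  [P → . S ; b] has the dot before S: add [S → .], [S → . P +]
No further items can be added.

I₀ = { [P → . ; S], [P → . S ; b], [P' → . P], [S → . P +], [S → .] }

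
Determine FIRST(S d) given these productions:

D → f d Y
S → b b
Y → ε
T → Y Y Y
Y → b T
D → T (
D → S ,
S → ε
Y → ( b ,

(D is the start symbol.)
{ 'b', 'd' }

FIRST sets of the non-terminals involved (from the grammar, by fixed-point iteration):
  FIRST(S) = { 'b', ε }

To compute FIRST(S d), process the symbols left to right:
Symbol S is a non-terminal. Add FIRST(S) \ {ε} = { 'b' }
S is nullable (ε ∈ FIRST(S)), continue to the next symbol.
Symbol d is a terminal. Add 'd' and stop.
FIRST(S d) = { 'b', 'd' }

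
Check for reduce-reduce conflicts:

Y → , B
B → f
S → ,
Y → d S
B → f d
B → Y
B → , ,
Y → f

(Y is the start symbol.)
A reduce-reduce conflict occurs when an LR(0) state has two complete items [A → α .] and [B → β .] — both call for a reduction, and with no lookahead the parser cannot choose between them.

Augment with Y' → Y and build the canonical LR(0) collection (I0 = CLOSURE({[Y' → . Y]}), then GOTO on every symbol after a dot until no new states appear). It has 13 states:
  I0: { [Y → . , B], [Y → . d S], [Y → . f], [Y' → . Y] }  — shift
  I1: { [B → . , ,], [B → . Y], [B → . f d], [B → . f], [Y → , . B], [Y → . , B], [Y → . d S], [Y → . f] }  — shift
  I2: { [Y' → Y .] }  — accept
  I3: { [S → . ,], [Y → d . S] }  — shift
  I4: { [Y → f .] }  — reduce
  I5: { [S → , .] }  — reduce
  I6: { [Y → d S .] }  — reduce
  I7: { [B → , . ,], [B → . , ,], [B → . Y], [B → . f d], [B → . f], [Y → , . B], [Y → . , B], [Y → . d S], [Y → . f] }  — shift
  I8: { [Y → , B .] }  — reduce
  I9: { [B → Y .] }  — reduce
  I10: { [B → f . d], [B → f .], [Y → f .] }  — shift, 2 reduces
  I11: { [B → f d .] }  — reduce
  I12: { [B → , , .], [B → , . ,], [B → . , ,], [B → . Y], [B → . f d], [B → . f], [Y → , . B], [Y → . , B], [Y → . d S], [Y → . f] }  — shift, reduce

I10 contains complete items [B → f .], [Y → f .] — reduce-reduce conflict.

Answer: Yes — I10: [B → f .] vs [Y → f .]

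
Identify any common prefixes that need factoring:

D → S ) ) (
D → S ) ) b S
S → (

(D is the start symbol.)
Left-factoring is needed when two productions for the same non-terminal
share a common prefix on the right-hand side.

Productions for D:
  D → S ) ) (
  D → S ) ) b S

Found common prefix 'S ) )' in productions for D

Answer: Yes, D has productions with common prefix 'S ) )'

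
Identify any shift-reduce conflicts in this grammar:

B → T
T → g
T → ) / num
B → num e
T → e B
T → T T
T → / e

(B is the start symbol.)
Yes — I4: [B → T .] vs [T → . ) / num]; I10: [T → T T .] vs [T → . ) / num]

Augment with B' → B and build the canonical LR(0) collection (I0 = CLOSURE({[B' → . B]}), then GOTO on every symbol after a dot until no new states appear). It has 14 states:
  I0: { [B → . T], [B → . num e], [B' → . B], [T → . ) / num], [T → . / e], [T → . T T], [T → . e B], [T → . g] }  — shift
  I1: { [T → ) . / num] }  — shift
  I2: { [T → / . e] }  — shift
  I3: { [B' → B .] }  — accept
  I4: { [B → T .], [T → . ) / num], [T → . / e], [T → . T T], [T → . e B], [T → . g], [T → T . T] }  — shift, reduce
  I5: { [B → . T], [B → . num e], [T → . ) / num], [T → . / e], [T → . T T], [T → . e B], [T → . g], [T → e . B] }  — shift
  I6: { [T → g .] }  — reduce
  I7: { [B → num . e] }  — shift
  I8: { [B → num e .] }  — reduce
  I9: { [T → e B .] }  — reduce
  I10: { [T → . ) / num], [T → . / e], [T → . T T], [T → . e B], [T → . g], [T → T . T], [T → T T .] }  — shift, reduce
  I11: { [T → / e .] }  — reduce
  I12: { [T → ) / . num] }  — shift
  I13: { [T → ) / num .] }  — reduce

I4 contains reduce item [B → T .] and shift items [T → . ) / num], [T → . / e], [T → . e B], [T → . g] — shift-reduce conflict.
I10 contains reduce item [T → T T .] and shift items [T → . ) / num], [T → . / e], [T → . e B], [T → . g] — shift-reduce conflict.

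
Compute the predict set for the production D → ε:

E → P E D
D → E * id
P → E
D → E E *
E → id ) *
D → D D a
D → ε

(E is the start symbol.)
PREDICT(D → ε) = (FIRST(RHS) \ {ε}) ∪ (FOLLOW(D) if ε ∈ FIRST(RHS), i.e. RHS ⇒* ε)
The right-hand side is ε (FIRST(ε) = { ε }), so the predict set is FOLLOW(D) = { $, '*', 'a', 'id' }
PREDICT(D → ε) = { $, '*', 'a', 'id' }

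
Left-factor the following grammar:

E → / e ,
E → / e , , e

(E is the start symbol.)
E → / e , E'
E' → ε
E' → , e

Left-factoring transforms A → αβ₁ | αβ₂ into A → αA' and A' → β₁ | β₂
(α is the longest common prefix among the alternatives). Repeat until
no nonterminal has two alternatives with a common prefix.

Round 1: E has alternatives sharing prefix '/ e ,'. Introduce E': E → / e , E'
  Add: E' → ε
  Add: E' → , e

No remaining common prefixes — done.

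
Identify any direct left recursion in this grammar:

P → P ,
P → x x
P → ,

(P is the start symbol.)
P → P ,: LEFT RECURSIVE (starts with P)
P → x x: starts with x
P → ,: starts with ','

The grammar has direct left recursion on: P.

Answer: Yes, P is left-recursive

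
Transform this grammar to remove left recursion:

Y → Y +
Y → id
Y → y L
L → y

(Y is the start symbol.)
Y is directly left-recursive. The standard transformation for
  A → A α₁ | ... | A α_m | β₁ | ... | β_n
is
  A  → β₁ A' | ... | β_n A'
  A' → α₁ A' | ... | α_m A' | ε

Y → id becomes Y → id Y'
Y → y L becomes Y → y L Y'
Y → Y + becomes Y' → + Y'
Add Y' → ε

Productions for other non-terminals are unchanged:
  L → y

Resulting grammar:
Y → id Y'
Y → y L Y'
Y' → + Y'
Y' → ε
L → y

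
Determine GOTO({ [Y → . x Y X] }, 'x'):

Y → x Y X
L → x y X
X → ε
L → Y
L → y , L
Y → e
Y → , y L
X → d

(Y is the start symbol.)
{ [Y → . , y L], [Y → . e], [Y → . x Y X], [Y → x . Y X] }

GOTO(I, 'x') = CLOSURE({ [A → αX.β] : [A → α.Xβ] ∈ I, X = 'x' })

Items with dot before 'x', with the dot advanced:
  [Y → . x Y X] → [Y → x . Y X]
Closure of the advanced items:
  [Y → x . Y X] has the dot before Y: add [Y → . x Y X], [Y → . e], [Y → . , y L]

GOTO = { [Y → . , y L], [Y → . e], [Y → . x Y X], [Y → x . Y X] }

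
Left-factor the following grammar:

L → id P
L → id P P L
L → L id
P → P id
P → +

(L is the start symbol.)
Left-factoring transforms A → αβ₁ | αβ₂ into A → αA' and A' → β₁ | β₂
(α is the longest common prefix among the alternatives). Repeat until
no nonterminal has two alternatives with a common prefix.

Round 1: L has alternatives sharing prefix 'id P'. Introduce L': L → id P L'
  Add: L' → ε
  Add: L' → P L

No remaining common prefixes — done.

Resulting grammar:
L → id P L'
L' → ε
L' → P L
L → L id
P → P id
P → +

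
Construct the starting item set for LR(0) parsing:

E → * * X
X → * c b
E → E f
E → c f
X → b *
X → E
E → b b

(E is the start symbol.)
{ [E → . * * X], [E → . E f], [E → . b b], [E → . c f], [E' → . E] }

First, augment the grammar with E' → E
I₀ = CLOSURE({ [E' → . E] }):
  [E' → . E] has the dot before E: add [E → . * * X], [E → . E f], [E → . c f], [E → . b b]
No further items can be added.

I₀ = { [E → . * * X], [E → . E f], [E → . b b], [E → . c f], [E' → . E] }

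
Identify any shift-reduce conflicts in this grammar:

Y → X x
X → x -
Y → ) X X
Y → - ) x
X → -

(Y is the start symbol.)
Yes — I2: [X → - .] vs [Y → - . ) x]

A shift-reduce conflict occurs when an LR(0) state has both:
  - a complete (reduce) item [A → α .] (dot at the end), and
  - a shift item [B → β . c γ] (dot before a terminal).

Augment with Y' → Y and build the canonical LR(0) collection (I0 = CLOSURE({[Y' → . Y]}), then GOTO on every symbol after a dot until no new states appear). It has 13 states:
  I0: { [X → . -], [X → . x -], [Y → . ) X X], [Y → . - ) x], [Y → . X x], [Y' → . Y] }  — shift
  I1: { [X → . -], [X → . x -], [Y → ) . X X] }  — shift
  I2: { [X → - .], [Y → - . ) x] }  — shift, reduce
  I3: { [Y → X . x] }  — shift
  I4: { [Y' → Y .] }  — accept
  I5: { [X → x . -] }  — shift
  I6: { [X → x - .] }  — reduce
  I7: { [Y → X x .] }  — reduce
  I8: { [Y → - ) . x] }  — shift
  I9: { [Y → - ) x .] }  — reduce
  I10: { [X → - .] }  — reduce
  I11: { [X → . -], [X → . x -], [Y → ) X . X] }  — shift
  I12: { [Y → ) X X .] }  — reduce

I2 contains reduce item [X → - .] and shift item [Y → - . ) x] — shift-reduce conflict.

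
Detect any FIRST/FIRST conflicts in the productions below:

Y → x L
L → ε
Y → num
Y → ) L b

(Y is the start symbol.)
No FIRST/FIRST conflicts.

Productions for Y:
  Y → x L: FIRST = { 'x' }
  Y → num: FIRST = { 'num' }
  Y → ) L b: FIRST = { ')' }
L has only one production, so no FIRST/FIRST conflict is possible there.

All alternatives of each non-terminal have pairwise disjoint FIRST sets.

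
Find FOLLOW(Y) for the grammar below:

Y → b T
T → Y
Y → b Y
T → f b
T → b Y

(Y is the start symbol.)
Y is the start symbol, so $ ∈ FOLLOW(Y).
In T → Y: Y is at the end, add FOLLOW(T)
In Y → b Y: Y is at the end; this adds FOLLOW(Y) to itself — nothing new
In T → b Y: Y is at the end, add FOLLOW(T)

The FOLLOW sets referred to above (computed the same way, to a fixed point):
  FOLLOW(T) = { $ }

Taking the union: FOLLOW(Y) = { $ }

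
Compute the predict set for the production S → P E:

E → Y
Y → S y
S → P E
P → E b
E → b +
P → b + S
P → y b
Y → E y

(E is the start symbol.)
PREDICT(S → P E) = (FIRST(RHS) \ {ε}) ∪ (FOLLOW(S) if ε ∈ FIRST(RHS), i.e. RHS ⇒* ε)
FIRST(P) = { 'b', 'y' }
FIRST(P E) = { 'b', 'y' }
ε ∉ FIRST(P E), so FOLLOW(S) is not added.
PREDICT(S → P E) = { 'b', 'y' }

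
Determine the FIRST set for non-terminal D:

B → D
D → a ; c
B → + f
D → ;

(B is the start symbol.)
{ ';', 'a' }

To compute FIRST(D), examine every production with D on the left-hand side, reading each right-hand side left to right until a non-nullable symbol is reached.

From D → a ; c:
  - a is a terminal: add 'a' and stop
From D → ;:
  - ';' is a terminal: add ';' and stop

Collecting: FIRST(D) = { ';', 'a' }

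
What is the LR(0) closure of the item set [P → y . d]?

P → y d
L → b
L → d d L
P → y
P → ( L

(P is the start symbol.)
{ [P → y . d] }

Start with: [P → y . d]
The dot precedes the terminal d, so nothing is added.

CLOSURE = { [P → y . d] }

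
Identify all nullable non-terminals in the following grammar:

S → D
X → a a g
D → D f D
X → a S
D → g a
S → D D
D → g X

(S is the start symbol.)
None

There are no ε-productions, so no non-terminal can derive ε.
No non-terminals are nullable.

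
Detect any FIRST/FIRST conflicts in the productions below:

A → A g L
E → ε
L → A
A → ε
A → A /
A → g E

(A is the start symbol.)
A FIRST/FIRST conflict occurs when two productions N → α and N → β for the same non-terminal have FIRST(α) ∩ FIRST(β) ≠ ∅ (with ε ∈ FIRST of a nullable right-hand side, so two nullable alternatives also conflict).

FIRST sets of the non-terminals at (or reachable through a nullable prefix from) the front of some alternative:
  FIRST(A) = { '/', 'g', ε }

Productions for A:
  A → A g L: FIRST = { '/', 'g' }
  A → ε: FIRST = { ε }
  A → A /: FIRST = { '/', 'g' }
  A → g E: FIRST = { 'g' }
E, L have only one production, so no FIRST/FIRST conflict is possible there.

Conflict for A: A → A g L and A → A /
  Overlap: { '/', 'g' }
Conflict for A: A → A g L and A → g E
  Overlap: { 'g' }
Conflict for A: A → A / and A → g E
  Overlap: { 'g' }

Answer: Yes. A → A g L / A → A '/' on { '/', 'g' }; A → A g L / A → g E on { 'g' }; A → A '/' / A → g E on { 'g' }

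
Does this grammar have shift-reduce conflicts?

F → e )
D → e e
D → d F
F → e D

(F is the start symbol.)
Augment with F' → F and build the canonical LR(0) collection (I0 = CLOSURE({[F' → . F]}), then GOTO on every symbol after a dot until no new states appear). It has 9 states:
  I0: { [F → . e )], [F → . e D], [F' → . F] }  — shift
  I1: { [F' → F .] }  — accept
  I2: { [D → . d F], [D → . e e], [F → e . )], [F → e . D] }  — shift
  I3: { [F → e ) .] }  — reduce
  I4: { [F → e D .] }  — reduce
  I5: { [D → d . F], [F → . e )], [F → . e D] }  — shift
  I6: { [D → e . e] }  — shift
  I7: { [D → e e .] }  — reduce
  I8: { [D → d F .] }  — reduce

No state contains both a complete item and a shift item.

Answer: No shift-reduce conflicts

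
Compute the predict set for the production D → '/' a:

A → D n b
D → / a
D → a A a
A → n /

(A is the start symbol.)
{ '/' }

PREDICT(D → '/' a) = (FIRST(RHS) \ {ε}) ∪ (FOLLOW(D) if ε ∈ FIRST(RHS), i.e. RHS ⇒* ε)
FIRST('/' a) = { '/' }
ε ∉ FIRST('/' a), so FOLLOW(D) is not added.
PREDICT(D → '/' a) = { '/' }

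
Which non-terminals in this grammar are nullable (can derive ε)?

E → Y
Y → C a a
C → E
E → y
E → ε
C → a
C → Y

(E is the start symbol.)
A non-terminal is nullable if it can derive ε (the empty string): either it has an ε-production, or it has a production whose right-hand side consists entirely of nullable non-terminals.

ε-productions: E → ε
So E is immediately nullable.
C → E: every symbol on the right is nullable, so C is nullable too.
No further non-terminal can be added: every production for the remaining non-terminals contains a terminal or a non-nullable non-terminal.
Nullable = { 'C', 'E' }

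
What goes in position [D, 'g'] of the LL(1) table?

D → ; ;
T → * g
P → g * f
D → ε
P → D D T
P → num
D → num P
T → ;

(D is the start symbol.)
Empty (error entry)

To find M[D, 'g'], we find productions for D where 'g' is in the predict set (PREDICT(N → α) = (FIRST(α) \ {ε}) ∪ (FOLLOW(N) if α ⇒* ε)).

Relevant sets:
  FOLLOW(D) = { $, '*', ';', 'num' }

D → ; ;: PREDICT = { ';' }
D → ε: PREDICT = { $, '*', ';', 'num' }
D → num P: PREDICT = { 'num' }

M[D, 'g'] is empty (no production applies)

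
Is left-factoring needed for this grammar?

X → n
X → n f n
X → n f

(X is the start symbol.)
Yes, X has productions with common prefix 'n'

Left-factoring is needed when two productions for the same non-terminal
share a common prefix on the right-hand side.

Productions for X:
  X → n
  X → n f n
  X → n f

Found common prefix 'n' in productions for X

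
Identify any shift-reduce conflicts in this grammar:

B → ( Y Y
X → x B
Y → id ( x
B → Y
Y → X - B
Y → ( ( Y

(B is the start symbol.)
No shift-reduce conflicts

A shift-reduce conflict occurs when an LR(0) state has both:
  - a complete (reduce) item [A → α .] (dot at the end), and
  - a shift item [B → β . c γ] (dot before a terminal).

Augment with B' → B and build the canonical LR(0) collection (I0 = CLOSURE({[B' → . B]}), then GOTO on every symbol after a dot until no new states appear). It has 18 states:
  I0: { [B → . ( Y Y], [B → . Y], [B' → . B], [X → . x B], [Y → . ( ( Y], [Y → . X - B], [Y → . id ( x] }  — shift
  I1: { [B → ( . Y Y], [X → . x B], [Y → ( . ( Y], [Y → . ( ( Y], [Y → . X - B], [Y → . id ( x] }  — shift
  I2: { [B' → B .] }  — accept
  I3: { [Y → X . - B] }  — shift
  I4: { [B → Y .] }  — reduce
  I5: { [Y → id . ( x] }  — shift
  I6: { [B → . ( Y Y], [B → . Y], [X → . x B], [X → x . B], [Y → . ( ( Y], [Y → . X - B], [Y → . id ( x] }  — shift
  I7: { [X → x B .] }  — reduce
  I8: { [Y → id ( . x] }  — shift
  I9: { [Y → id ( x .] }  — reduce
  I10: { [B → . ( Y Y], [B → . Y], [X → . x B], [Y → . ( ( Y], [Y → . X - B], [Y → . id ( x], [Y → X - . B] }  — shift
  I11: { [Y → X - B .] }  — reduce
  I12: { [X → . x B], [Y → ( ( . Y], [Y → ( . ( Y], [Y → . ( ( Y], [Y → . X - B], [Y → . id ( x] }  — shift
  I13: { [B → ( Y . Y], [X → . x B], [Y → . ( ( Y], [Y → . X - B], [Y → . id ( x] }  — shift
  I14: { [Y → ( . ( Y] }  — shift
  I15: { [B → ( Y Y .] }  — reduce
  I16: { [X → . x B], [Y → ( ( . Y], [Y → . ( ( Y], [Y → . X - B], [Y → . id ( x] }  — shift
  I17: { [Y → ( ( Y .] }  — reduce

No state contains both a complete item and a shift item.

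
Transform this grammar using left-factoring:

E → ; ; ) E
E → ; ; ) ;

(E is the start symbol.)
Left-factoring transforms A → αβ₁ | αβ₂ into A → αA' and A' → β₁ | β₂
(α is the longest common prefix among the alternatives). Repeat until
no nonterminal has two alternatives with a common prefix.

Round 1: E has alternatives sharing prefix '; ; )'. Introduce E': E → ; ; ) E'
  Add: E' → E
  Add: E' → ;

No remaining common prefixes — done.

Resulting grammar:
E → ; ; ) E'
E' → E
E' → ;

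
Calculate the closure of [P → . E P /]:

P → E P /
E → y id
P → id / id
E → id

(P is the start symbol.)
To compute CLOSURE, for each item [A → α.Bβ] where B is a non-terminal, add [B → .γ] for all productions B → γ; repeat for the newly added items until nothing changes.

Start with: [P → . E P /]
  [P → . E P /] has the dot before E: add [E → . y id], [E → . id]
No further items can be added.

CLOSURE = { [E → . id], [E → . y id], [P → . E P /] }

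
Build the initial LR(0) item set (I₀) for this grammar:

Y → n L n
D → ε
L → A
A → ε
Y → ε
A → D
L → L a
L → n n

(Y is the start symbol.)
{ [Y → . n L n], [Y → .], [Y' → . Y] }

First, augment the grammar with Y' → Y
I₀ = CLOSURE({ [Y' → . Y] }):
  [Y' → . Y] has the dot before Y: add [Y → . n L n], [Y → .]
No further items can be added.

I₀ = { [Y → . n L n], [Y → .], [Y' → . Y] }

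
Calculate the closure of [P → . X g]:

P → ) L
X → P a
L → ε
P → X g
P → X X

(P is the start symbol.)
To compute CLOSURE, for each item [A → α.Bβ] where B is a non-terminal, add [B → .γ] for all productions B → γ; repeat for the newly added items until nothing changes.

Start with: [P → . X g]
  [P → . X g] has the dot before X: add [X → . P a]
  [X → . P a] has the dot before P: add [P → . ) L], [P → . X X]
No further items can be added.

CLOSURE = { [P → . ) L], [P → . X X], [P → . X g], [X → . P a] }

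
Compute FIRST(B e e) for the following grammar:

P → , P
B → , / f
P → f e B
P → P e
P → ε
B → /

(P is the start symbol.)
FIRST sets of the non-terminals involved (from the grammar, by fixed-point iteration):
  FIRST(B) = { ',', '/' }

To compute FIRST(B e e), process the symbols left to right:
Symbol B is a non-terminal. Add FIRST(B) \ {ε} = { ',', '/' }
B is not nullable (ε ∉ FIRST(B)), so stop here.
FIRST(B e e) = { ',', '/' }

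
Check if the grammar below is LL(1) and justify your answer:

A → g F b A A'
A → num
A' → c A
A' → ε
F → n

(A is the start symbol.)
No. Predict set conflict for A': { 'c' }

Relevant sets:
  FOLLOW(A') = { $, 'c' }

For A:
  PREDICT(A → g F b A A') = { 'g' }
  PREDICT(A → num) = { 'num' }
For A':
  PREDICT(A' → c A) = { 'c' }
  PREDICT(A' → ε) = { $, 'c' }
F has a single production, so nothing to check there.

Conflict found: Predict set conflict for A': { 'c' }
The grammar is NOT LL(1).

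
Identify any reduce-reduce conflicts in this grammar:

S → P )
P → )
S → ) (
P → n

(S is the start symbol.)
Augment with S' → S and build the canonical LR(0) collection (I0 = CLOSURE({[S' → . S]}), then GOTO on every symbol after a dot until no new states appear). It has 7 states:
  I0: { [P → . )], [P → . n], [S → . ) (], [S → . P )], [S' → . S] }  — shift
  I1: { [P → ) .], [S → ) . (] }  — shift, reduce
  I2: { [S → P . )] }  — shift
  I3: { [S' → S .] }  — accept
  I4: { [P → n .] }  — reduce
  I5: { [S → P ) .] }  — reduce
  I6: { [S → ) ( .] }  — reduce

No state contains more than one complete item.

Answer: No reduce-reduce conflicts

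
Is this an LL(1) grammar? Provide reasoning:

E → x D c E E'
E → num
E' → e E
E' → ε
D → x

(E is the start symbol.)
No. Predict set conflict for E': { 'e' }

A grammar is LL(1) if for each non-terminal N with multiple productions, the predict sets of those productions are pairwise disjoint, where PREDICT(N → α) = (FIRST(α) \ {ε}) ∪ (FOLLOW(N) if α ⇒* ε).

Relevant sets:
  FOLLOW(E') = { $, 'e' }

For E:
  PREDICT(E → x D c E E') = { 'x' }
  PREDICT(E → num) = { 'num' }
For E':
  PREDICT(E' → e E) = { 'e' }
  PREDICT(E' → ε) = { $, 'e' }
D has a single production, so nothing to check there.

Conflict found: Predict set conflict for E': { 'e' }
The grammar is NOT LL(1).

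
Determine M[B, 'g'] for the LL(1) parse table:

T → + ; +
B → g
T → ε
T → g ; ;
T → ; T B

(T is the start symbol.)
To find M[B, 'g'], we find productions for B where 'g' is in the predict set (PREDICT(N → α) = (FIRST(α) \ {ε}) ∪ (FOLLOW(N) if α ⇒* ε)).

B → g: PREDICT = { 'g' }
  'g' is in predict set, so this production goes in M[B, 'g']

M[B, 'g'] = B → g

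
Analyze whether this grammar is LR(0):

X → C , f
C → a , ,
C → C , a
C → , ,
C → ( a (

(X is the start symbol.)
Augment with X' → X and build the canonical LR(0) collection (I0 = CLOSURE({[X' → . X]}), then GOTO on every symbol after a dot until no new states appear). It has 14 states:
  I0: { [C → . ( a (], [C → . , ,], [C → . C , a], [C → . a , ,], [X → . C , f], [X' → . X] }  — shift
  I1: { [C → ( . a (] }  — shift
  I2: { [C → , . ,] }  — shift
  I3: { [C → C . , a], [X → C . , f] }  — shift
  I4: { [X' → X .] }  — accept
  I5: { [C → a . , ,] }  — shift
  I6: { [C → a , . ,] }  — shift
  I7: { [C → a , , .] }  — reduce
  I8: { [C → C , . a], [X → C , . f] }  — shift
  I9: { [C → C , a .] }  — reduce
  I10: { [X → C , f .] }  — reduce
  I11: { [C → , , .] }  — reduce
  I12: { [C → ( a . (] }  — shift
  I13: { [C → ( a ( .] }  — reduce

Every state is either a pure shift/goto state or contains exactly one complete item and nothing to shift — no conflicts. The grammar is LR(0).

Answer: Yes, the grammar is LR(0)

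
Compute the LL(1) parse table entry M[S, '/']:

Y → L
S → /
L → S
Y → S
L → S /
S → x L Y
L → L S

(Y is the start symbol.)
S → /

To find M[S, '/'], we find productions for S where '/' is in the predict set (PREDICT(N → α) = (FIRST(α) \ {ε}) ∪ (FOLLOW(N) if α ⇒* ε)).

S → /: PREDICT = { '/' }
  '/' is in predict set, so this production goes in M[S, '/']
S → x L Y: PREDICT = { 'x' }

M[S, '/'] = S → /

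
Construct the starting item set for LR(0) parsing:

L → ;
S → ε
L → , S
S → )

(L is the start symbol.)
{ [L → . , S], [L → . ;], [L' → . L] }

First, augment the grammar with L' → L
I₀ = CLOSURE({ [L' → . L] }):
  [L' → . L] has the dot before L: add [L → . ;], [L → . , S]
No further items can be added.

I₀ = { [L → . , S], [L → . ;], [L' → . L] }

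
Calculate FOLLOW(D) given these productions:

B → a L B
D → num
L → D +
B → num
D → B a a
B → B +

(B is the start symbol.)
In L → D +: D is followed by '+', add FIRST('+') \ {ε} = { '+' }

Taking the union: FOLLOW(D) = { '+' }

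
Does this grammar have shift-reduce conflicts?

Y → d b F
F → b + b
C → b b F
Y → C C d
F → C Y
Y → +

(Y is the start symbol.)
A shift-reduce conflict occurs when an LR(0) state has both:
  - a complete (reduce) item [A → α .] (dot at the end), and
  - a shift item [B → β . c γ] (dot before a terminal).

Augment with Y' → Y and build the canonical LR(0) collection (I0 = CLOSURE({[Y' → . Y]}), then GOTO on every symbol after a dot until no new states appear). It has 17 states:
  I0: { [C → . b b F], [Y → . +], [Y → . C C d], [Y → . d b F], [Y' → . Y] }  — shift
  I1: { [Y → + .] }  — reduce
  I2: { [C → . b b F], [Y → C . C d] }  — shift
  I3: { [Y' → Y .] }  — accept
  I4: { [C → b . b F] }  — shift
  I5: { [Y → d . b F] }  — shift
  I6: { [C → . b b F], [F → . C Y], [F → . b + b], [Y → d b . F] }  — shift
  I7: { [C → . b b F], [F → C . Y], [Y → . +], [Y → . C C d], [Y → . d b F] }  — shift
  I8: { [Y → d b F .] }  — reduce
  I9: { [C → b . b F], [F → b . + b] }  — shift
  I10: { [F → b + . b] }  — shift
  I11: { [C → . b b F], [C → b b . F], [F → . C Y], [F → . b + b] }  — shift
  I12: { [C → b b F .] }  — reduce
  I13: { [F → b + b .] }  — reduce
  I14: { [F → C Y .] }  — reduce
  I15: { [Y → C C . d] }  — shift
  I16: { [Y → C C d .] }  — reduce

No state contains both a complete item and a shift item.

Answer: No shift-reduce conflicts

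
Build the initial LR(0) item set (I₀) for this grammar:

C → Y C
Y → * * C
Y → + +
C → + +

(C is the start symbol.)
First, augment the grammar with C' → C
I₀ = CLOSURE({ [C' → . C] }):
  [C' → . C] has the dot before C: add [C → . Y C], [C → . + +]
  [C → . Y C] has the dot before Y: add [Y → . * * C], [Y → . + +]
No further items can be added.

I₀ = { [C → . + +], [C → . Y C], [C' → . C], [Y → . * * C], [Y → . + +] }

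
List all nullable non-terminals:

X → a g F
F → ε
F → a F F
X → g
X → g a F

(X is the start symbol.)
A non-terminal is nullable if it can derive ε (the empty string): either it has an ε-production, or it has a production whose right-hand side consists entirely of nullable non-terminals.

ε-productions: F → ε
So F is immediately nullable.
No further non-terminal can be added: every production for the remaining non-terminals contains a terminal or a non-nullable non-terminal.
Nullable = { 'F' }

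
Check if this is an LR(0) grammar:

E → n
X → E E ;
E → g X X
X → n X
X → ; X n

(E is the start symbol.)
No. Shift-reduce conflict between [E → n .] and [E → . g X X]

A grammar is LR(0) if no state in the canonical LR(0) collection has:
  - both a shift item (dot before a terminal) and a complete item (shift-reduce conflict), or
  - two or more complete items (reduce-reduce conflict; the accept item [E' → E .] counts as a complete item here).

Augment with E' → E and build the canonical LR(0) collection (I0 = CLOSURE({[E' → . E]}), then GOTO on every symbol after a dot until no new states appear). It has 14 states:
  I0: { [E → . g X X], [E → . n], [E' → . E] }  — shift
  I1: { [E' → E .] }  — accept
  I2: { [E → . g X X], [E → . n], [E → g . X X], [X → . ; X n], [X → . E E ;], [X → . n X] }  — shift
  I3: { [E → n .] }  — reduce
  I4: { [E → . g X X], [E → . n], [X → . ; X n], [X → . E E ;], [X → . n X], [X → ; . X n] }  — shift
  I5: { [E → . g X X], [E → . n], [X → E . E ;] }  — shift
  I6: { [E → . g X X], [E → . n], [E → g X . X], [X → . ; X n], [X → . E E ;], [X → . n X] }  — shift
  I7: { [E → . g X X], [E → . n], [E → n .], [X → . ; X n], [X → . E E ;], [X → . n X], [X → n . X] }  — shift, reduce
  I8: { [X → n X .] }  — reduce
  I9: { [E → g X X .] }  — reduce
  I10: { [X → E E . ;] }  — shift
  I11: { [X → E E ; .] }  — reduce
  I12: { [X → ; X . n] }  — shift
  I13: { [X → ; X n .] }  — reduce

Conflict in state I7:
  Shift-reduce conflict between [E → n .] and [E → . g X X]
So the grammar is NOT LR(0).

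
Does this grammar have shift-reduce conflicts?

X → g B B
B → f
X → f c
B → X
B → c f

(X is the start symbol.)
Augment with X' → X and build the canonical LR(0) collection (I0 = CLOSURE({[X' → . X]}), then GOTO on every symbol after a dot until no new states appear). It has 11 states:
  I0: { [X → . f c], [X → . g B B], [X' → . X] }  — shift
  I1: { [X' → X .] }  — accept
  I2: { [X → f . c] }  — shift
  I3: { [B → . X], [B → . c f], [B → . f], [X → . f c], [X → . g B B], [X → g . B B] }  — shift
  I4: { [B → . X], [B → . c f], [B → . f], [X → . f c], [X → . g B B], [X → g B . B] }  — shift
  I5: { [B → X .] }  — reduce
  I6: { [B → c . f] }  — shift
  I7: { [B → f .], [X → f . c] }  — shift, reduce
  I8: { [X → f c .] }  — reduce
  I9: { [B → c f .] }  — reduce
  I10: { [X → g B B .] }  — reduce

I7 contains reduce item [B → f .] and shift item [X → f . c] — shift-reduce conflict.

Answer: Yes — I7: [B → f .] vs [X → f . c]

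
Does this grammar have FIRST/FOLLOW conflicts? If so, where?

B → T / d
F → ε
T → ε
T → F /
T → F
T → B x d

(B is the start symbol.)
Nullable non-terminals: F, T.
FIRST sets used below: FIRST(F) = { ε }, FIRST(B) = { '/' }
F has a nullable alternative but only one production, so nothing to check.

T: nullable alternative(s) T → ε, T → F; FOLLOW(T) = { '/' }
  T → ε: FIRST \ {ε} = { } — disjoint from FOLLOW(T)
  T → F /: FIRST \ {ε} = { '/' } — overlaps FOLLOW(T) on { '/' }: CONFLICT
  T → F: FIRST \ {ε} = { } — disjoint from FOLLOW(T)
  T → B x d: FIRST \ {ε} = { '/' } — overlaps FOLLOW(T) on { '/' }: CONFLICT

B has no nullable alternative, so no FIRST/FOLLOW check is needed there.

So the grammar has 2 FIRST/FOLLOW conflicts (marked CONFLICT above).

Answer: Yes. T → F '/' with FOLLOW(T) on { '/' }; T → B x d with FOLLOW(T) on { '/' }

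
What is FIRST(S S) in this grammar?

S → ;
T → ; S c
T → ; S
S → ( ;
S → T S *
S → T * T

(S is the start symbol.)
FIRST sets of the non-terminals involved (from the grammar, by fixed-point iteration):
  FIRST(S) = { '(', ';' }

To compute FIRST(S S), process the symbols left to right:
Symbol S is a non-terminal. Add FIRST(S) \ {ε} = { '(', ';' }
S is not nullable (ε ∉ FIRST(S)), so stop here.
FIRST(S S) = { '(', ';' }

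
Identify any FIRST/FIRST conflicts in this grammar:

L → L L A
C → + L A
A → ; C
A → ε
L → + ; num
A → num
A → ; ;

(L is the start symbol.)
A FIRST/FIRST conflict occurs when two productions N → α and N → β for the same non-terminal have FIRST(α) ∩ FIRST(β) ≠ ∅ (with ε ∈ FIRST of a nullable right-hand side, so two nullable alternatives also conflict).

FIRST sets of the non-terminals at (or reachable through a nullable prefix from) the front of some alternative:
  FIRST(L) = { '+' }

Productions for L:
  L → L L A: FIRST = { '+' }
  L → + ; num: FIRST = { '+' }
Productions for A:
  A → ; C: FIRST = { ';' }
  A → ε: FIRST = { ε }
  A → num: FIRST = { 'num' }
  A → ; ;: FIRST = { ';' }
C has only one production, so no FIRST/FIRST conflict is possible there.

Conflict for L: L → L L A and L → + ; num
  Overlap: { '+' }
Conflict for A: A → ; C and A → ; ;
  Overlap: { ';' }

Answer: Yes. L → L L A / L → '+' ';' num on { '+' }; A → ';' C / A → ';' ';' on { ';' }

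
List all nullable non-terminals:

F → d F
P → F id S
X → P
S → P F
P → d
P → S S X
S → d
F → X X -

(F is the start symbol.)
None

There are no ε-productions, so no non-terminal can derive ε.
No non-terminals are nullable.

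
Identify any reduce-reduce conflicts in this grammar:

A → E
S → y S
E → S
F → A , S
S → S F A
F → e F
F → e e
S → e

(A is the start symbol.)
Yes — I11: [F → e e .] vs [S → e .]

Augment with A' → A and build the canonical LR(0) collection (I0 = CLOSURE({[A' → . A]}), then GOTO on every symbol after a dot until no new states appear). It has 15 states:
  I0: { [A → . E], [A' → . A], [E → . S], [S → . S F A], [S → . e], [S → . y S] }  — shift
  I1: { [A' → A .] }  — accept
  I2: { [A → E .] }  — reduce
  I3: { [A → . E], [E → . S], [E → S .], [F → . A , S], [F → . e F], [F → . e e], [S → . S F A], [S → . e], [S → . y S], [S → S . F A] }  — shift, reduce
  I4: { [S → e .] }  — reduce
  I5: { [S → . S F A], [S → . e], [S → . y S], [S → y . S] }  — shift
  I6: { [A → . E], [E → . S], [F → . A , S], [F → . e F], [F → . e e], [S → . S F A], [S → . e], [S → . y S], [S → S . F A], [S → y S .] }  — shift, reduce
  I7: { [F → A . , S] }  — shift
  I8: { [A → . E], [E → . S], [S → . S F A], [S → . e], [S → . y S], [S → S F . A] }  — shift
  I9: { [A → . E], [E → . S], [F → . A , S], [F → . e F], [F → . e e], [F → e . F], [F → e . e], [S → . S F A], [S → . e], [S → . y S], [S → e .] }  — shift, reduce
  I10: { [F → e F .] }  — reduce
  I11: { [A → . E], [E → . S], [F → . A , S], [F → . e F], [F → . e e], [F → e . F], [F → e . e], [F → e e .], [S → . S F A], [S → . e], [S → . y S], [S → e .] }  — shift, 2 reduces
  I12: { [S → S F A .] }  — reduce
  I13: { [F → A , . S], [S → . S F A], [S → . e], [S → . y S] }  — shift
  I14: { [A → . E], [E → . S], [F → . A , S], [F → . e F], [F → . e e], [F → A , S .], [S → . S F A], [S → . e], [S → . y S], [S → S . F A] }  — shift, reduce

I11 contains complete items [F → e e .], [S → e .] — reduce-reduce conflict.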